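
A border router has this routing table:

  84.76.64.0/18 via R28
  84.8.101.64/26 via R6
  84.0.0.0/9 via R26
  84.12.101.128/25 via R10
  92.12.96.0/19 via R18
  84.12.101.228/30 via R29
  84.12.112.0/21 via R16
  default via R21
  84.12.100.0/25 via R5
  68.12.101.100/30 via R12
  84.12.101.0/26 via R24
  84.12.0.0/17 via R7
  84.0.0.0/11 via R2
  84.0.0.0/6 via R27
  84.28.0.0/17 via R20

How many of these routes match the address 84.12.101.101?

5

Prefixes containing 84.12.101.101:
  0.0.0.0/0 (default, matches everything)
  84.0.0.0/6 (84.0.0.0 - 87.255.255.255)
  84.0.0.0/9 (84.0.0.0 - 84.127.255.255)
  84.0.0.0/11 (84.0.0.0 - 84.31.255.255)
  84.12.0.0/17 (84.12.0.0 - 84.12.127.255)
Total matching entries: 5.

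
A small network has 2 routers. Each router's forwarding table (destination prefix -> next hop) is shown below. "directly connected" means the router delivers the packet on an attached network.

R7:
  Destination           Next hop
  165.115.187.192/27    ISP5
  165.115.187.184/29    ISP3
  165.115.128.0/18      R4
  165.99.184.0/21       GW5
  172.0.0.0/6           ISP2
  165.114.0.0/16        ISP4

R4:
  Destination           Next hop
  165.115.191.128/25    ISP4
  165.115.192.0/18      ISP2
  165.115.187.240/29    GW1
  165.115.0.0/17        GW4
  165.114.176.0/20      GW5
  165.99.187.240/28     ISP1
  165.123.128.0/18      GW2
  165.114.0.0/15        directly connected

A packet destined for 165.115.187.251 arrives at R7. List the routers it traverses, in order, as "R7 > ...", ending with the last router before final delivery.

R7 > R4

At R7: longest match for 165.115.187.251 is 165.115.128.0/18 -> R4
At R4: longest match for 165.115.187.251 is 165.114.0.0/15 -> directly connected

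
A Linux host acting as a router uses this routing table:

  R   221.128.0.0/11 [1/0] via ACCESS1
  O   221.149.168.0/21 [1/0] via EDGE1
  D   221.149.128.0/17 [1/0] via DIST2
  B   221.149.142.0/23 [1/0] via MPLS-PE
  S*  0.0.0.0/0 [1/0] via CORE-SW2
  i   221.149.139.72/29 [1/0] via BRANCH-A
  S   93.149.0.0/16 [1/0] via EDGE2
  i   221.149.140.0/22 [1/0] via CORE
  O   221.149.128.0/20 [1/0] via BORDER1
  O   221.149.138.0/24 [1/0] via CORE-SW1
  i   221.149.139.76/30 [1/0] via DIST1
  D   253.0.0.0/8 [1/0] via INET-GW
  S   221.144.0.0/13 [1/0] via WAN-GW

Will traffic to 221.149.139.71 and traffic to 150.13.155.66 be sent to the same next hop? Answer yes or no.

221.149.139.71: longest match 221.149.128.0/20 -> BORDER1
150.13.155.66: longest match 0.0.0.0/0 -> CORE-SW2

no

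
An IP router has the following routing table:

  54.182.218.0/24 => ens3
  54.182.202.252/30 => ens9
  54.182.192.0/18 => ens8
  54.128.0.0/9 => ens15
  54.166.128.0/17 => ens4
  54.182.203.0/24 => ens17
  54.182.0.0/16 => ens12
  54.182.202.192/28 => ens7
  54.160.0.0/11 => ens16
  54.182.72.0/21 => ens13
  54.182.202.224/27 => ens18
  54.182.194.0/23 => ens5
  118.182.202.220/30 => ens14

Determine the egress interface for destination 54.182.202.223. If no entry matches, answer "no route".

ens8

Routes whose prefix contains 54.182.202.223:
  54.128.0.0/9 (54.128.0.0 - 54.255.255.255) -> ens15
  54.160.0.0/11 (54.160.0.0 - 54.191.255.255) -> ens16
  54.182.0.0/16 (54.182.0.0 - 54.182.255.255) -> ens12
  54.182.192.0/18 (54.182.192.0 - 54.182.255.255) -> ens8
More-specific entries that do NOT match:
  54.182.202.252/30 (54.182.202.252 - 54.182.202.255) does not contain 54.182.202.223
  118.182.202.220/30 (118.182.202.220 - 118.182.202.223) does not contain 54.182.202.223
  54.182.202.192/28 (54.182.202.192 - 54.182.202.207) does not contain 54.182.202.223
  54.182.202.224/27 (54.182.202.224 - 54.182.202.255) does not contain 54.182.202.223
  54.182.218.0/24 (54.182.218.0 - 54.182.218.255) does not contain 54.182.202.223
  54.182.203.0/24 (54.182.203.0 - 54.182.203.255) does not contain 54.182.202.223
  54.182.194.0/23 (54.182.194.0 - 54.182.195.255) does not contain 54.182.202.223
  54.182.72.0/21 (54.182.72.0 - 54.182.79.255) does not contain 54.182.202.223
Longest matching prefix is /18 -> interface ens8.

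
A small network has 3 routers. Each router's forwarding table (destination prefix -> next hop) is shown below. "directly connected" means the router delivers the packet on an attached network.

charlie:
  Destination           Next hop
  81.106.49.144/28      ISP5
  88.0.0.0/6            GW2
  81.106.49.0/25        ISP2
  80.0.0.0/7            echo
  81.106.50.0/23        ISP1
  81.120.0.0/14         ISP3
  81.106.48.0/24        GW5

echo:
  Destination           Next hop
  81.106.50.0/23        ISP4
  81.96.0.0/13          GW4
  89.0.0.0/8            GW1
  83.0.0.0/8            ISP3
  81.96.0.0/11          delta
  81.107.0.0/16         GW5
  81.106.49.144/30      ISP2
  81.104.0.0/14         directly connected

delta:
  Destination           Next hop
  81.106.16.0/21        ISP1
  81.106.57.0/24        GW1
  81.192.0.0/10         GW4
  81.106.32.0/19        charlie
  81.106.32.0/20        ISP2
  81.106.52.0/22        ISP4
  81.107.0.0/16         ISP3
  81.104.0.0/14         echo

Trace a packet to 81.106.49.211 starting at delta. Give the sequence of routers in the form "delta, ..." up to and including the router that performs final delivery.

At delta: longest match for 81.106.49.211 is 81.106.32.0/19 -> charlie
At charlie: longest match for 81.106.49.211 is 80.0.0.0/7 -> echo
At echo: longest match for 81.106.49.211 is 81.104.0.0/14 -> directly connected

delta, charlie, echo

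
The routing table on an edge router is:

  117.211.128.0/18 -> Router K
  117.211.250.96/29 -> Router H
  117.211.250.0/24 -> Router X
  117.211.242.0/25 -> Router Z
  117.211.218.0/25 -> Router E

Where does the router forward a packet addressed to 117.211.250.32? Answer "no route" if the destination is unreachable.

Routes whose prefix contains 117.211.250.32:
  117.211.250.0/24 (117.211.250.0 - 117.211.250.255) -> Router X
More-specific entries that do NOT match:
  117.211.250.96/29 (117.211.250.96 - 117.211.250.103) does not contain 117.211.250.32
  117.211.242.0/25 (117.211.242.0 - 117.211.242.127) does not contain 117.211.250.32
  117.211.218.0/25 (117.211.218.0 - 117.211.218.127) does not contain 117.211.250.32
Longest matching prefix is /24 -> next hop Router X.

Router X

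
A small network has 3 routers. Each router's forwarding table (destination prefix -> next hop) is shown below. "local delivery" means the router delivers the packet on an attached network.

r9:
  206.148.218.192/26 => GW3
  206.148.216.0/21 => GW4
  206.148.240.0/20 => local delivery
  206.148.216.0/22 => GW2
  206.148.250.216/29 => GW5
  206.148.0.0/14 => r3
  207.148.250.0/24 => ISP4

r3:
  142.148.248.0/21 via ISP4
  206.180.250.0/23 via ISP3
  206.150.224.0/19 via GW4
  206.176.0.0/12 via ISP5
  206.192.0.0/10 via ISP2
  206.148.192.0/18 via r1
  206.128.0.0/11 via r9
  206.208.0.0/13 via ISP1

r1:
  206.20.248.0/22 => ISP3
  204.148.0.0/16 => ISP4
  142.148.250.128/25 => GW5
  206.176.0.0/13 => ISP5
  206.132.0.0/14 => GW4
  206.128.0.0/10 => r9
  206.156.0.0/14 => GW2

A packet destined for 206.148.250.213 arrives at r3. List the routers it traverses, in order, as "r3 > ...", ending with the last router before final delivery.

At r3: longest match for 206.148.250.213 is 206.148.192.0/18 -> r1
At r1: longest match for 206.148.250.213 is 206.128.0.0/10 -> r9
At r9: longest match for 206.148.250.213 is 206.148.240.0/20 -> local delivery

r3 > r1 > r9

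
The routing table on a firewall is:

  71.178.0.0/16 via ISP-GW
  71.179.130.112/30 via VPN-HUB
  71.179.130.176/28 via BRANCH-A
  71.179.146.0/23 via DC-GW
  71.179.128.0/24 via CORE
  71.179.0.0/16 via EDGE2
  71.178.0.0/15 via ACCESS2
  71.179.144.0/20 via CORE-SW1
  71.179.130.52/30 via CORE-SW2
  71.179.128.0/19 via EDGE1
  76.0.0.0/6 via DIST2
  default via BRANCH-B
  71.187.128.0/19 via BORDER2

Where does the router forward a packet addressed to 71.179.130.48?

EDGE1

Routes whose prefix contains 71.179.130.48:
  0.0.0.0/0 (default, matches everything) -> BRANCH-B
  71.178.0.0/15 (71.178.0.0 - 71.179.255.255) -> ACCESS2
  71.179.0.0/16 (71.179.0.0 - 71.179.255.255) -> EDGE2
  71.179.128.0/19 (71.179.128.0 - 71.179.159.255) -> EDGE1
More-specific entries that do NOT match:
  71.179.130.112/30 (71.179.130.112 - 71.179.130.115) does not contain 71.179.130.48
  71.179.130.52/30 (71.179.130.52 - 71.179.130.55) does not contain 71.179.130.48
  71.179.130.176/28 (71.179.130.176 - 71.179.130.191) does not contain 71.179.130.48
  71.179.128.0/24 (71.179.128.0 - 71.179.128.255) does not contain 71.179.130.48
  71.179.146.0/23 (71.179.146.0 - 71.179.147.255) does not contain 71.179.130.48
  71.179.144.0/20 (71.179.144.0 - 71.179.159.255) does not contain 71.179.130.48
Longest matching prefix is /19 -> next hop EDGE1.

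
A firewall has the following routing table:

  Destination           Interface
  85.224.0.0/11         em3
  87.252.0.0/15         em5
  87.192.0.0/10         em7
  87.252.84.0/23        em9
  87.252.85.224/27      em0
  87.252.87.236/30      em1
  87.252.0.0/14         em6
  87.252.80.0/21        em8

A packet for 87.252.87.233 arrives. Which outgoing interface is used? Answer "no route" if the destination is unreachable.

em8

Routes whose prefix contains 87.252.87.233:
  87.192.0.0/10 (87.192.0.0 - 87.255.255.255) -> em7
  87.252.0.0/14 (87.252.0.0 - 87.255.255.255) -> em6
  87.252.0.0/15 (87.252.0.0 - 87.253.255.255) -> em5
  87.252.80.0/21 (87.252.80.0 - 87.252.87.255) -> em8
More-specific entries that do NOT match:
  87.252.87.236/30 (87.252.87.236 - 87.252.87.239) does not contain 87.252.87.233
  87.252.85.224/27 (87.252.85.224 - 87.252.85.255) does not contain 87.252.87.233
  87.252.84.0/23 (87.252.84.0 - 87.252.85.255) does not contain 87.252.87.233
Longest matching prefix is /21 -> interface em8.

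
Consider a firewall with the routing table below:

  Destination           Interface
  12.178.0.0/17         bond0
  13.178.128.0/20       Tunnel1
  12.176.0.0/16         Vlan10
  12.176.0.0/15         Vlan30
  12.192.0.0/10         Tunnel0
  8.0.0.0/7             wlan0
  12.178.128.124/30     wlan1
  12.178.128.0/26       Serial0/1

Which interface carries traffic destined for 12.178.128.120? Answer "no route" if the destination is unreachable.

no route

No entry's prefix contains 12.178.128.120; there is no default route.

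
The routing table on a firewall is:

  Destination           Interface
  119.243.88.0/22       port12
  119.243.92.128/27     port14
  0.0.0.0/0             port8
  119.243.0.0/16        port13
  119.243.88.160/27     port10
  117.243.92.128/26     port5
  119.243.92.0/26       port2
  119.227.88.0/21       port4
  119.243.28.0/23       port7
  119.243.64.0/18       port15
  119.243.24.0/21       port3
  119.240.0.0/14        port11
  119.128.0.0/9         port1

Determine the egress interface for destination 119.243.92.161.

port15

Routes whose prefix contains 119.243.92.161:
  0.0.0.0/0 (default, matches everything) -> port8
  119.128.0.0/9 (119.128.0.0 - 119.255.255.255) -> port1
  119.240.0.0/14 (119.240.0.0 - 119.243.255.255) -> port11
  119.243.0.0/16 (119.243.0.0 - 119.243.255.255) -> port13
  119.243.64.0/18 (119.243.64.0 - 119.243.127.255) -> port15
More-specific entries that do NOT match:
  119.243.92.128/27 (119.243.92.128 - 119.243.92.159) does not contain 119.243.92.161
  119.243.88.160/27 (119.243.88.160 - 119.243.88.191) does not contain 119.243.92.161
  117.243.92.128/26 (117.243.92.128 - 117.243.92.191) does not contain 119.243.92.161
  119.243.92.0/26 (119.243.92.0 - 119.243.92.63) does not contain 119.243.92.161
  119.243.28.0/23 (119.243.28.0 - 119.243.29.255) does not contain 119.243.92.161
  119.243.88.0/22 (119.243.88.0 - 119.243.91.255) does not contain 119.243.92.161
  119.227.88.0/21 (119.227.88.0 - 119.227.95.255) does not contain 119.243.92.161
  119.243.24.0/21 (119.243.24.0 - 119.243.31.255) does not contain 119.243.92.161
Longest matching prefix is /18 -> interface port15.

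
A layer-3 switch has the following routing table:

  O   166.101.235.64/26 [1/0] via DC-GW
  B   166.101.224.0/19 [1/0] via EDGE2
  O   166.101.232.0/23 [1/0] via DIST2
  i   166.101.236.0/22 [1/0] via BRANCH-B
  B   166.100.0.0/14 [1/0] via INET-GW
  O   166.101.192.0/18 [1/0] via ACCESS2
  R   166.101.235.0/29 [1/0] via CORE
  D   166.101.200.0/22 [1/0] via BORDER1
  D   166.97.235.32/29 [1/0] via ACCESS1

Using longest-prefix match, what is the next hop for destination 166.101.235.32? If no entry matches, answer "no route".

Routes whose prefix contains 166.101.235.32:
  166.100.0.0/14 (166.100.0.0 - 166.103.255.255) -> INET-GW
  166.101.192.0/18 (166.101.192.0 - 166.101.255.255) -> ACCESS2
  166.101.224.0/19 (166.101.224.0 - 166.101.255.255) -> EDGE2
More-specific entries that do NOT match:
  166.101.235.0/29 (166.101.235.0 - 166.101.235.7) does not contain 166.101.235.32
  166.97.235.32/29 (166.97.235.32 - 166.97.235.39) does not contain 166.101.235.32
  166.101.235.64/26 (166.101.235.64 - 166.101.235.127) does not contain 166.101.235.32
  166.101.232.0/23 (166.101.232.0 - 166.101.233.255) does not contain 166.101.235.32
  166.101.236.0/22 (166.101.236.0 - 166.101.239.255) does not contain 166.101.235.32
  166.101.200.0/22 (166.101.200.0 - 166.101.203.255) does not contain 166.101.235.32
Longest matching prefix is /19 -> next hop EDGE2.

EDGE2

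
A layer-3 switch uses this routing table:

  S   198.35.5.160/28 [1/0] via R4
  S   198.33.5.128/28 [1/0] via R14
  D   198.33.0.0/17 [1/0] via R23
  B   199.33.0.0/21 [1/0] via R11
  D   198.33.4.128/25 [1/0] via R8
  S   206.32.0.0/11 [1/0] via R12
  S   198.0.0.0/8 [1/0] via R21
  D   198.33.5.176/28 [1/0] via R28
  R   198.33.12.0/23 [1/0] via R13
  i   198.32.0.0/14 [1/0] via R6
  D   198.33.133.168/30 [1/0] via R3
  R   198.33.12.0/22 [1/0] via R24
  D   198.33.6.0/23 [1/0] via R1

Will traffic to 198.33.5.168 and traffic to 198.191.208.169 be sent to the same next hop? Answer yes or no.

no

198.33.5.168: longest match 198.33.0.0/17 -> R23
198.191.208.169: longest match 198.0.0.0/8 -> R21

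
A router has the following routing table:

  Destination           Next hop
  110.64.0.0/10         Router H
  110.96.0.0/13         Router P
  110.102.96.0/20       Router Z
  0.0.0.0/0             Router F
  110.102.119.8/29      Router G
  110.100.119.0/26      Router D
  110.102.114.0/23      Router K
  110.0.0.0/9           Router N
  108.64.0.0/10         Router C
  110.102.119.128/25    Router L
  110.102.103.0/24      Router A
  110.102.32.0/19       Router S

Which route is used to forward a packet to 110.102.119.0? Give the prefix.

110.96.0.0/13

Entries matching 110.102.119.0:
  0.0.0.0/0 (default, matches everything)
  110.0.0.0/9 (110.0.0.0 - 110.127.255.255)
  110.64.0.0/10 (110.64.0.0 - 110.127.255.255)
  110.96.0.0/13 (110.96.0.0 - 110.103.255.255)
Most specific is 110.96.0.0/13.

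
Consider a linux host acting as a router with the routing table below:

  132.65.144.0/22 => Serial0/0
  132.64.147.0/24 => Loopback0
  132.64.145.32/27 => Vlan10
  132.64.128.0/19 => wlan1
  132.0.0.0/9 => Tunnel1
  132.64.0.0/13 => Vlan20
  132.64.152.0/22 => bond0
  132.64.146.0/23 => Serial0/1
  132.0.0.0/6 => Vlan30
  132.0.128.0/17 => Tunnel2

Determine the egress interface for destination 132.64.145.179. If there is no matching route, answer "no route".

wlan1

Routes whose prefix contains 132.64.145.179:
  132.0.0.0/6 (132.0.0.0 - 135.255.255.255) -> Vlan30
  132.0.0.0/9 (132.0.0.0 - 132.127.255.255) -> Tunnel1
  132.64.0.0/13 (132.64.0.0 - 132.71.255.255) -> Vlan20
  132.64.128.0/19 (132.64.128.0 - 132.64.159.255) -> wlan1
More-specific entries that do NOT match:
  132.64.145.32/27 (132.64.145.32 - 132.64.145.63) does not contain 132.64.145.179
  132.64.147.0/24 (132.64.147.0 - 132.64.147.255) does not contain 132.64.145.179
  132.64.146.0/23 (132.64.146.0 - 132.64.147.255) does not contain 132.64.145.179
  132.65.144.0/22 (132.65.144.0 - 132.65.147.255) does not contain 132.64.145.179
  132.64.152.0/22 (132.64.152.0 - 132.64.155.255) does not contain 132.64.145.179
Longest matching prefix is /19 -> interface wlan1.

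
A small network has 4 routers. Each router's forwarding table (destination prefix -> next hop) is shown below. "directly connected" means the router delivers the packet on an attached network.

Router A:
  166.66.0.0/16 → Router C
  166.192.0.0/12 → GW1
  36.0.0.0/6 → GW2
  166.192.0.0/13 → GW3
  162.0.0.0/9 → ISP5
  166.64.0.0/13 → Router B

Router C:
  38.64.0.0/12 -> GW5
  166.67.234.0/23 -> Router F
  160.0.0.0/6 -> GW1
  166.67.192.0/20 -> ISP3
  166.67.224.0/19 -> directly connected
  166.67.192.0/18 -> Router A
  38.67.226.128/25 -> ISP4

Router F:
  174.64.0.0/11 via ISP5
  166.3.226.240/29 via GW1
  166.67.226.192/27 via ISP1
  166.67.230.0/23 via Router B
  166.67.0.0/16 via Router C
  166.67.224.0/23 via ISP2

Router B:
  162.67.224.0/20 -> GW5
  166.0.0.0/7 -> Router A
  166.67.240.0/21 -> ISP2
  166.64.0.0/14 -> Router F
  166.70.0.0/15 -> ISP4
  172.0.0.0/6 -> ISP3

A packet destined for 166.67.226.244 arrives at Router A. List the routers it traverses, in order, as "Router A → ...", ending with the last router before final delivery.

At Router A: longest match for 166.67.226.244 is 166.64.0.0/13 -> Router B
At Router B: longest match for 166.67.226.244 is 166.64.0.0/14 -> Router F
At Router F: longest match for 166.67.226.244 is 166.67.0.0/16 -> Router C
At Router C: longest match for 166.67.226.244 is 166.67.224.0/19 -> directly connected

Router A → Router B → Router F → Router C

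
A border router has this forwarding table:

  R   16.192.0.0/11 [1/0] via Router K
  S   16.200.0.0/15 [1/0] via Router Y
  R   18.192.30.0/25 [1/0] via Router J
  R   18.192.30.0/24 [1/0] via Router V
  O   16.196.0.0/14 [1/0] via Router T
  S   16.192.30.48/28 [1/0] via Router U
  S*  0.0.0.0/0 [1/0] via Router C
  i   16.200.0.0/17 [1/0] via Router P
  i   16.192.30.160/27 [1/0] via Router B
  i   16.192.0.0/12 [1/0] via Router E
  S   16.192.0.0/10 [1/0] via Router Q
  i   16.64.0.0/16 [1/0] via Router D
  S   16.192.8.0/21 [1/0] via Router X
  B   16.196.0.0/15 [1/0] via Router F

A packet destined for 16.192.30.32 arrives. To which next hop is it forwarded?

Router E

Routes whose prefix contains 16.192.30.32:
  0.0.0.0/0 (default, matches everything) -> Router C
  16.192.0.0/10 (16.192.0.0 - 16.255.255.255) -> Router Q
  16.192.0.0/11 (16.192.0.0 - 16.223.255.255) -> Router K
  16.192.0.0/12 (16.192.0.0 - 16.207.255.255) -> Router E
More-specific entries that do NOT match:
  16.192.30.48/28 (16.192.30.48 - 16.192.30.63) does not contain 16.192.30.32
  16.192.30.160/27 (16.192.30.160 - 16.192.30.191) does not contain 16.192.30.32
  18.192.30.0/25 (18.192.30.0 - 18.192.30.127) does not contain 16.192.30.32
  18.192.30.0/24 (18.192.30.0 - 18.192.30.255) does not contain 16.192.30.32
  16.192.8.0/21 (16.192.8.0 - 16.192.15.255) does not contain 16.192.30.32
  16.200.0.0/17 (16.200.0.0 - 16.200.127.255) does not contain 16.192.30.32
  16.64.0.0/16 (16.64.0.0 - 16.64.255.255) does not contain 16.192.30.32
  16.200.0.0/15 (16.200.0.0 - 16.201.255.255) does not contain 16.192.30.32
  16.196.0.0/15 (16.196.0.0 - 16.197.255.255) does not contain 16.192.30.32
  16.196.0.0/14 (16.196.0.0 - 16.199.255.255) does not contain 16.192.30.32
Longest matching prefix is /12 -> next hop Router E.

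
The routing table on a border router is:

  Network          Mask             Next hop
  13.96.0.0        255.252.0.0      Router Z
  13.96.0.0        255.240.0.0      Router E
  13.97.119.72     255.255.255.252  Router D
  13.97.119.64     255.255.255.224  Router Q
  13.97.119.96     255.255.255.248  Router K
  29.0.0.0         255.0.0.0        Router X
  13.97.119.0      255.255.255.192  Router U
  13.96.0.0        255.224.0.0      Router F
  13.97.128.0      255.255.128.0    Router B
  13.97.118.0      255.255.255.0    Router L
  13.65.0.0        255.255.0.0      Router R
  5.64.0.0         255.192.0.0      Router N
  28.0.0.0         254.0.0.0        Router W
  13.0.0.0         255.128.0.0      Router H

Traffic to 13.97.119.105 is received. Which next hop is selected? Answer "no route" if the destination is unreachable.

Router Z

Routes whose prefix contains 13.97.119.105:
  13.0.0.0/9 (13.0.0.0 - 13.127.255.255) -> Router H
  13.96.0.0/11 (13.96.0.0 - 13.127.255.255) -> Router F
  13.96.0.0/12 (13.96.0.0 - 13.111.255.255) -> Router E
  13.96.0.0/14 (13.96.0.0 - 13.99.255.255) -> Router Z
More-specific entries that do NOT match:
  13.97.119.72/30 (13.97.119.72 - 13.97.119.75) does not contain 13.97.119.105
  13.97.119.96/29 (13.97.119.96 - 13.97.119.103) does not contain 13.97.119.105
  13.97.119.64/27 (13.97.119.64 - 13.97.119.95) does not contain 13.97.119.105
  13.97.119.0/26 (13.97.119.0 - 13.97.119.63) does not contain 13.97.119.105
  13.97.118.0/24 (13.97.118.0 - 13.97.118.255) does not contain 13.97.119.105
  13.97.128.0/17 (13.97.128.0 - 13.97.255.255) does not contain 13.97.119.105
  13.65.0.0/16 (13.65.0.0 - 13.65.255.255) does not contain 13.97.119.105
Longest matching prefix is /14 -> next hop Router Z.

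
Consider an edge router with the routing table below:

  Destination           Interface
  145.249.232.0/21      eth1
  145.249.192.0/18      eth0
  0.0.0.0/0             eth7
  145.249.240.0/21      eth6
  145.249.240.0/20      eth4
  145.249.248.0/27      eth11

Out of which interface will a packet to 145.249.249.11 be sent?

Routes whose prefix contains 145.249.249.11:
  0.0.0.0/0 (default, matches everything) -> eth7
  145.249.192.0/18 (145.249.192.0 - 145.249.255.255) -> eth0
  145.249.240.0/20 (145.249.240.0 - 145.249.255.255) -> eth4
More-specific entries that do NOT match:
  145.249.248.0/27 (145.249.248.0 - 145.249.248.31) does not contain 145.249.249.11
  145.249.232.0/21 (145.249.232.0 - 145.249.239.255) does not contain 145.249.249.11
  145.249.240.0/21 (145.249.240.0 - 145.249.247.255) does not contain 145.249.249.11
Longest matching prefix is /20 -> interface eth4.

eth4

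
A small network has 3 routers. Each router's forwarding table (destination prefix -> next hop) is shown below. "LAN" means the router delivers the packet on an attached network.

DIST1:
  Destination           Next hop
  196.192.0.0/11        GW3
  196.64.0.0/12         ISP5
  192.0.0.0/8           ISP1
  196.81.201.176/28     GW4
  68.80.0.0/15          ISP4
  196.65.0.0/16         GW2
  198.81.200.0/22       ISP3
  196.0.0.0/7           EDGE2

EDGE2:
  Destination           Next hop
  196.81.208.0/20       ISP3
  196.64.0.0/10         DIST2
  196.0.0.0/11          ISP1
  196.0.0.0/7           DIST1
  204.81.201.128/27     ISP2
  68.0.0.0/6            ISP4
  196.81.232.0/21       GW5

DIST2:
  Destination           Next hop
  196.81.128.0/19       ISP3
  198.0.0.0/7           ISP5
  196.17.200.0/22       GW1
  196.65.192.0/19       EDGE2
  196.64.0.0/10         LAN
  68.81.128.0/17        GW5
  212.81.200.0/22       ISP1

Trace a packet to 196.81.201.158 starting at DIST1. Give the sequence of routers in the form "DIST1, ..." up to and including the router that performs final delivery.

DIST1, EDGE2, DIST2

At DIST1: longest match for 196.81.201.158 is 196.0.0.0/7 -> EDGE2
At EDGE2: longest match for 196.81.201.158 is 196.64.0.0/10 -> DIST2
At DIST2: longest match for 196.81.201.158 is 196.64.0.0/10 -> LAN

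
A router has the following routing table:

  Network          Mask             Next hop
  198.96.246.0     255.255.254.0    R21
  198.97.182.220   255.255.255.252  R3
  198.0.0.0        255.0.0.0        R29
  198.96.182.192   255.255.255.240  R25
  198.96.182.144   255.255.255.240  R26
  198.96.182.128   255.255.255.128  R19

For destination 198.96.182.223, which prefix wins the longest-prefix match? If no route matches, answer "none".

198.96.182.128/25

Entries matching 198.96.182.223:
  198.0.0.0/8 (198.0.0.0 - 198.255.255.255)
  198.96.182.128/25 (198.96.182.128 - 198.96.182.255)
Most specific is 198.96.182.128/25.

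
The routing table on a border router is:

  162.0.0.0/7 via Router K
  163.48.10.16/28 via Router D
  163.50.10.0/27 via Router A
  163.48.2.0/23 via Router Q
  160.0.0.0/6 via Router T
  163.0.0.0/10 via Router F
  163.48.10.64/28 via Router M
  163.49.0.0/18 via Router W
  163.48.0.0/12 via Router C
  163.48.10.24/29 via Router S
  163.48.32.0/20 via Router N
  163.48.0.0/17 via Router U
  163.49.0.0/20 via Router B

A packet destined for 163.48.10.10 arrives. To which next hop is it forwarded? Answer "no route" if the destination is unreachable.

Router U

Routes whose prefix contains 163.48.10.10:
  160.0.0.0/6 (160.0.0.0 - 163.255.255.255) -> Router T
  162.0.0.0/7 (162.0.0.0 - 163.255.255.255) -> Router K
  163.0.0.0/10 (163.0.0.0 - 163.63.255.255) -> Router F
  163.48.0.0/12 (163.48.0.0 - 163.63.255.255) -> Router C
  163.48.0.0/17 (163.48.0.0 - 163.48.127.255) -> Router U
More-specific entries that do NOT match:
  163.48.10.24/29 (163.48.10.24 - 163.48.10.31) does not contain 163.48.10.10
  163.48.10.16/28 (163.48.10.16 - 163.48.10.31) does not contain 163.48.10.10
  163.48.10.64/28 (163.48.10.64 - 163.48.10.79) does not contain 163.48.10.10
  163.50.10.0/27 (163.50.10.0 - 163.50.10.31) does not contain 163.48.10.10
  163.48.2.0/23 (163.48.2.0 - 163.48.3.255) does not contain 163.48.10.10
  163.48.32.0/20 (163.48.32.0 - 163.48.47.255) does not contain 163.48.10.10
  163.49.0.0/20 (163.49.0.0 - 163.49.15.255) does not contain 163.48.10.10
  163.49.0.0/18 (163.49.0.0 - 163.49.63.255) does not contain 163.48.10.10
Longest matching prefix is /17 -> next hop Router U.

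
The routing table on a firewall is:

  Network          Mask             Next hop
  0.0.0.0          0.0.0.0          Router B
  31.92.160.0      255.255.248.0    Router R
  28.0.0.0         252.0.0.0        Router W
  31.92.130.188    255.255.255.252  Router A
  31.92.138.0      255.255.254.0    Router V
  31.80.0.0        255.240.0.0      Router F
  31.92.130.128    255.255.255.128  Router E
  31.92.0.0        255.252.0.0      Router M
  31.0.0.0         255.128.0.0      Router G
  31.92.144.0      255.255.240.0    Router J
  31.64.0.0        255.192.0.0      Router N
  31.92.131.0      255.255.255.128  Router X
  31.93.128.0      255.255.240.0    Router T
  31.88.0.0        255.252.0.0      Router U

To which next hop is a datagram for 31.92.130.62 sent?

Routes whose prefix contains 31.92.130.62:
  0.0.0.0/0 (default, matches everything) -> Router B
  28.0.0.0/6 (28.0.0.0 - 31.255.255.255) -> Router W
  31.0.0.0/9 (31.0.0.0 - 31.127.255.255) -> Router G
  31.64.0.0/10 (31.64.0.0 - 31.127.255.255) -> Router N
  31.80.0.0/12 (31.80.0.0 - 31.95.255.255) -> Router F
  31.92.0.0/14 (31.92.0.0 - 31.95.255.255) -> Router M
More-specific entries that do NOT match:
  31.92.130.188/30 (31.92.130.188 - 31.92.130.191) does not contain 31.92.130.62
  31.92.130.128/25 (31.92.130.128 - 31.92.130.255) does not contain 31.92.130.62
  31.92.131.0/25 (31.92.131.0 - 31.92.131.127) does not contain 31.92.130.62
  31.92.138.0/23 (31.92.138.0 - 31.92.139.255) does not contain 31.92.130.62
  31.92.160.0/21 (31.92.160.0 - 31.92.167.255) does not contain 31.92.130.62
  31.92.144.0/20 (31.92.144.0 - 31.92.159.255) does not contain 31.92.130.62
  31.93.128.0/20 (31.93.128.0 - 31.93.143.255) does not contain 31.92.130.62
Longest matching prefix is /14 -> next hop Router M.

Router M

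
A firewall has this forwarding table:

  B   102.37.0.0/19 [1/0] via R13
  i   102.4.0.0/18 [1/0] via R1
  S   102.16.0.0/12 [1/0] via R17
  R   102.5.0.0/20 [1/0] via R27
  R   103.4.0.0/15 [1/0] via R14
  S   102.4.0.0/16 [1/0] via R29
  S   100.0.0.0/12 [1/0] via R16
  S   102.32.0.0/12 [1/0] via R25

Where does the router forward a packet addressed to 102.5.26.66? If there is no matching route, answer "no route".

no route

No entry's prefix contains 102.5.26.66; there is no default route.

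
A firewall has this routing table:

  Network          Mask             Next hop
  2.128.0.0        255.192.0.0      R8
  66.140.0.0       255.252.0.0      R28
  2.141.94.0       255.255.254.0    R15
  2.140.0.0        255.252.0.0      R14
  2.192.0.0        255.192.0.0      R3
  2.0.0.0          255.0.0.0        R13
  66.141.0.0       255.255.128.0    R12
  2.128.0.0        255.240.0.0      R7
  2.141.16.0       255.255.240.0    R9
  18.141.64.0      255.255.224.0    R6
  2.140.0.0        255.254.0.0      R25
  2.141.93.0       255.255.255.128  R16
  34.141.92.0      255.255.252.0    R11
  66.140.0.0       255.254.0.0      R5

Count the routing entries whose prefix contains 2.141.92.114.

Prefixes containing 2.141.92.114:
  2.0.0.0/8 (2.0.0.0 - 2.255.255.255)
  2.128.0.0/10 (2.128.0.0 - 2.191.255.255)
  2.128.0.0/12 (2.128.0.0 - 2.143.255.255)
  2.140.0.0/14 (2.140.0.0 - 2.143.255.255)
  2.140.0.0/15 (2.140.0.0 - 2.141.255.255)
Total matching entries: 5.

5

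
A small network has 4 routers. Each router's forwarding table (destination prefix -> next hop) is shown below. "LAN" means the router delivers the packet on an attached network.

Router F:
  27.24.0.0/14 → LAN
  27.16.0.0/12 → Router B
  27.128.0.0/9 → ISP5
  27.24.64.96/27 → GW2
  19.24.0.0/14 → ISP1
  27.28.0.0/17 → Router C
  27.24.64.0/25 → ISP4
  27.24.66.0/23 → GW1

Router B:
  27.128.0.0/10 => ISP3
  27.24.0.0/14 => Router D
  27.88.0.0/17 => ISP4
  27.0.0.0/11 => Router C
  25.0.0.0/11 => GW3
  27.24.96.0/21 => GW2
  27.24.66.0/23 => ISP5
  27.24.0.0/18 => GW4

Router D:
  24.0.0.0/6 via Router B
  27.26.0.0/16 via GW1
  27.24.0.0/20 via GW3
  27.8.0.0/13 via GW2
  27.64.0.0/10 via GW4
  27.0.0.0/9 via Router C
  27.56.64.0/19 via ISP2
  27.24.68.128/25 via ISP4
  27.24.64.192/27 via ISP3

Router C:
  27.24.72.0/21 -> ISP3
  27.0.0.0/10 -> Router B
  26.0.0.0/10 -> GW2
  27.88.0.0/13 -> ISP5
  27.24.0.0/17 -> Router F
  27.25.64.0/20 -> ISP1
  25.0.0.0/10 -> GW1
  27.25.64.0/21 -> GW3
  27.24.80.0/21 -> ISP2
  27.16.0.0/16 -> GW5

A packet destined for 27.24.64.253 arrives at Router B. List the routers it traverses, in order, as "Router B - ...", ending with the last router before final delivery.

Router B - Router D - Router C - Router F

At Router B: longest match for 27.24.64.253 is 27.24.0.0/14 -> Router D
At Router D: longest match for 27.24.64.253 is 27.0.0.0/9 -> Router C
At Router C: longest match for 27.24.64.253 is 27.24.0.0/17 -> Router F
At Router F: longest match for 27.24.64.253 is 27.24.0.0/14 -> LAN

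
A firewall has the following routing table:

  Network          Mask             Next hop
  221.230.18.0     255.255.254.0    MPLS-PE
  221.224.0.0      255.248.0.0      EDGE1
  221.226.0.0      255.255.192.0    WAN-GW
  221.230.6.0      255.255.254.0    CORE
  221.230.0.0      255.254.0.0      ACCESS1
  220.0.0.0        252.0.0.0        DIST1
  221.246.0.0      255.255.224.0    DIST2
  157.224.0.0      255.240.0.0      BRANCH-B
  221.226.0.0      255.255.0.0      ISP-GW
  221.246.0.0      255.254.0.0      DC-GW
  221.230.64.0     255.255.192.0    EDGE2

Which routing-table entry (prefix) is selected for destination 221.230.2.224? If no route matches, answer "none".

Entries matching 221.230.2.224:
  220.0.0.0/6 (220.0.0.0 - 223.255.255.255)
  221.224.0.0/13 (221.224.0.0 - 221.231.255.255)
  221.230.0.0/15 (221.230.0.0 - 221.231.255.255)
Most specific is 221.230.0.0/15.

221.230.0.0/15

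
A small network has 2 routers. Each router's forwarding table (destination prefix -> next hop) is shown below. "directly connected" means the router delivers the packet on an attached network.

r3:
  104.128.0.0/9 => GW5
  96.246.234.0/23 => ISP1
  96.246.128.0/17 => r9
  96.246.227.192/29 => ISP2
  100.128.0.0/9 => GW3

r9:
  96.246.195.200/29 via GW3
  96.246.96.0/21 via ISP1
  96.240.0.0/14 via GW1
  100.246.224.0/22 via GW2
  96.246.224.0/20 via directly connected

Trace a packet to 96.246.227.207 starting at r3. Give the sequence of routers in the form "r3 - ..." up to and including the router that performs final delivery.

r3 - r9

At r3: longest match for 96.246.227.207 is 96.246.128.0/17 -> r9
At r9: longest match for 96.246.227.207 is 96.246.224.0/20 -> directly connected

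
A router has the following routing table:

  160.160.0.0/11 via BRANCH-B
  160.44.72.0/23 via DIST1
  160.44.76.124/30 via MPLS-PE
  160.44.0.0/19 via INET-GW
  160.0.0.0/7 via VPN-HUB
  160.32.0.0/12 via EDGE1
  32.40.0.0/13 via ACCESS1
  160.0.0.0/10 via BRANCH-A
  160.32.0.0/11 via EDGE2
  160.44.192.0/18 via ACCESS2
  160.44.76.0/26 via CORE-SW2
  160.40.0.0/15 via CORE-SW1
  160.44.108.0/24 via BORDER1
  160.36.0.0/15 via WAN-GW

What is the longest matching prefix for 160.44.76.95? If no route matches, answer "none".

160.32.0.0/12

Entries matching 160.44.76.95:
  160.0.0.0/7 (160.0.0.0 - 161.255.255.255)
  160.0.0.0/10 (160.0.0.0 - 160.63.255.255)
  160.32.0.0/11 (160.32.0.0 - 160.63.255.255)
  160.32.0.0/12 (160.32.0.0 - 160.47.255.255)
Most specific is 160.32.0.0/12.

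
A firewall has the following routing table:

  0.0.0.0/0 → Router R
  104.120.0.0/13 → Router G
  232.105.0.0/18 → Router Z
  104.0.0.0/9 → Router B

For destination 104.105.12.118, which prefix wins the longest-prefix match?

104.0.0.0/9

Entries matching 104.105.12.118:
  0.0.0.0/0 (default, matches everything)
  104.0.0.0/9 (104.0.0.0 - 104.127.255.255)
Most specific is 104.0.0.0/9.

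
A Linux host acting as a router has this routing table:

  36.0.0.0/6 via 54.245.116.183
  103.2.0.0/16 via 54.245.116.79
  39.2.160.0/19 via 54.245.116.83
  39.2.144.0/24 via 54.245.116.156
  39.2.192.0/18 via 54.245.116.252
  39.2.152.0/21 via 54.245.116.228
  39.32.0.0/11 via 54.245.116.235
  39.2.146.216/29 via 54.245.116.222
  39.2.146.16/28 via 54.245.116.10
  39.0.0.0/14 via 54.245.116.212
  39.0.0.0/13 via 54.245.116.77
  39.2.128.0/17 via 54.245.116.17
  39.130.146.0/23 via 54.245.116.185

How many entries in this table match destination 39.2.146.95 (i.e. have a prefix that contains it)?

Prefixes containing 39.2.146.95:
  36.0.0.0/6 (36.0.0.0 - 39.255.255.255)
  39.0.0.0/13 (39.0.0.0 - 39.7.255.255)
  39.0.0.0/14 (39.0.0.0 - 39.3.255.255)
  39.2.128.0/17 (39.2.128.0 - 39.2.255.255)
Total matching entries: 4.

4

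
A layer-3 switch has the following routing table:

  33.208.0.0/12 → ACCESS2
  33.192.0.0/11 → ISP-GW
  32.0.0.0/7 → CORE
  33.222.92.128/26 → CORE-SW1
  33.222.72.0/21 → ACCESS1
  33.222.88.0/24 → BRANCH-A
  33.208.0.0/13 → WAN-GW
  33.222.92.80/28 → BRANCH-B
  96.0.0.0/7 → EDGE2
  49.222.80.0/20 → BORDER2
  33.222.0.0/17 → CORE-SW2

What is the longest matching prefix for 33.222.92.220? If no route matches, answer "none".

Entries matching 33.222.92.220:
  32.0.0.0/7 (32.0.0.0 - 33.255.255.255)
  33.192.0.0/11 (33.192.0.0 - 33.223.255.255)
  33.208.0.0/12 (33.208.0.0 - 33.223.255.255)
  33.222.0.0/17 (33.222.0.0 - 33.222.127.255)
Most specific is 33.222.0.0/17.

33.222.0.0/17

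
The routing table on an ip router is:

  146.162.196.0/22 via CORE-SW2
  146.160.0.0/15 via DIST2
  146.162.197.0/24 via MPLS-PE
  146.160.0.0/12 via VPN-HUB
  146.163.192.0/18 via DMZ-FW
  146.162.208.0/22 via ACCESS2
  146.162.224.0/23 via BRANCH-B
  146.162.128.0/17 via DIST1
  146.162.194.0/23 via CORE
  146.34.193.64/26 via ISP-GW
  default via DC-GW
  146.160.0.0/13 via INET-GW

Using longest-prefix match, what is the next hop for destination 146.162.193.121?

Routes whose prefix contains 146.162.193.121:
  0.0.0.0/0 (default, matches everything) -> DC-GW
  146.160.0.0/12 (146.160.0.0 - 146.175.255.255) -> VPN-HUB
  146.160.0.0/13 (146.160.0.0 - 146.167.255.255) -> INET-GW
  146.162.128.0/17 (146.162.128.0 - 146.162.255.255) -> DIST1
More-specific entries that do NOT match:
  146.34.193.64/26 (146.34.193.64 - 146.34.193.127) does not contain 146.162.193.121
  146.162.197.0/24 (146.162.197.0 - 146.162.197.255) does not contain 146.162.193.121
  146.162.224.0/23 (146.162.224.0 - 146.162.225.255) does not contain 146.162.193.121
  146.162.194.0/23 (146.162.194.0 - 146.162.195.255) does not contain 146.162.193.121
  146.162.196.0/22 (146.162.196.0 - 146.162.199.255) does not contain 146.162.193.121
  146.162.208.0/22 (146.162.208.0 - 146.162.211.255) does not contain 146.162.193.121
  146.163.192.0/18 (146.163.192.0 - 146.163.255.255) does not contain 146.162.193.121
Longest matching prefix is /17 -> next hop DIST1.

DIST1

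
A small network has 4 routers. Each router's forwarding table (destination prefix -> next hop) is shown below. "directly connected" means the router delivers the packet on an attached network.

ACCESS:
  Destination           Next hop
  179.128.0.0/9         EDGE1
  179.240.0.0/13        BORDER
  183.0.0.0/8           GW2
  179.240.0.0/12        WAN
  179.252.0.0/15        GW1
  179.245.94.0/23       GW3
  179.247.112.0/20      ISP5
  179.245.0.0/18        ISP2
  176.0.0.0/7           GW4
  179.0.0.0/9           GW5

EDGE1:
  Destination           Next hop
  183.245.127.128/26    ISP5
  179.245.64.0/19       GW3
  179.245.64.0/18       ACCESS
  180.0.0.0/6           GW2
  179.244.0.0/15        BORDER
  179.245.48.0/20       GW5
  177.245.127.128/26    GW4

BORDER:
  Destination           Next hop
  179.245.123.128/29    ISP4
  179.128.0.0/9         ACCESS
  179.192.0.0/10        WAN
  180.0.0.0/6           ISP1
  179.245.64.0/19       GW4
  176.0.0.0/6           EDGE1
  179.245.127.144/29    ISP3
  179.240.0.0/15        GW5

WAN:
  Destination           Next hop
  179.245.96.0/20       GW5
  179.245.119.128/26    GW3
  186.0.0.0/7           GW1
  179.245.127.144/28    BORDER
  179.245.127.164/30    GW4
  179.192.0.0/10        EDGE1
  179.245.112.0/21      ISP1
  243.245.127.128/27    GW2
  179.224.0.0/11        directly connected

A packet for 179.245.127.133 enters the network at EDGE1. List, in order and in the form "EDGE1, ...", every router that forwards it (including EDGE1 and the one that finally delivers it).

EDGE1, ACCESS, BORDER, WAN

At EDGE1: longest match for 179.245.127.133 is 179.245.64.0/18 -> ACCESS
At ACCESS: longest match for 179.245.127.133 is 179.240.0.0/13 -> BORDER
At BORDER: longest match for 179.245.127.133 is 179.192.0.0/10 -> WAN
At WAN: longest match for 179.245.127.133 is 179.224.0.0/11 -> directly connected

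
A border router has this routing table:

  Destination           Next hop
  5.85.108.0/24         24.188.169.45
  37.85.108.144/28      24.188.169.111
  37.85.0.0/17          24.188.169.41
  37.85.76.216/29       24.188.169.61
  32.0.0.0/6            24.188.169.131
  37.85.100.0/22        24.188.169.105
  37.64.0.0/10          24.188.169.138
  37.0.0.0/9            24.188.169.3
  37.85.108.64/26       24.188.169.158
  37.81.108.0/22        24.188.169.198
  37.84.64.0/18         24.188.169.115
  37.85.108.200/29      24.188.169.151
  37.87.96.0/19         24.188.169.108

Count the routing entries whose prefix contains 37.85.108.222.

3

Prefixes containing 37.85.108.222:
  37.0.0.0/9 (37.0.0.0 - 37.127.255.255)
  37.64.0.0/10 (37.64.0.0 - 37.127.255.255)
  37.85.0.0/17 (37.85.0.0 - 37.85.127.255)
Total matching entries: 3.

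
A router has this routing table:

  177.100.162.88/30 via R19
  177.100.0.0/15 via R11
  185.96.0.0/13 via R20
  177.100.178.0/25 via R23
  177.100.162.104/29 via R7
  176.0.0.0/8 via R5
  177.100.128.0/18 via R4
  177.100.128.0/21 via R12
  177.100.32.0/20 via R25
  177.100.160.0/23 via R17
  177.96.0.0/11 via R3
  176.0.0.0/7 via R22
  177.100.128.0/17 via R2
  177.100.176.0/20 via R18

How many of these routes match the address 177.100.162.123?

Prefixes containing 177.100.162.123:
  176.0.0.0/7 (176.0.0.0 - 177.255.255.255)
  177.96.0.0/11 (177.96.0.0 - 177.127.255.255)
  177.100.0.0/15 (177.100.0.0 - 177.101.255.255)
  177.100.128.0/17 (177.100.128.0 - 177.100.255.255)
  177.100.128.0/18 (177.100.128.0 - 177.100.191.255)
Total matching entries: 5.

5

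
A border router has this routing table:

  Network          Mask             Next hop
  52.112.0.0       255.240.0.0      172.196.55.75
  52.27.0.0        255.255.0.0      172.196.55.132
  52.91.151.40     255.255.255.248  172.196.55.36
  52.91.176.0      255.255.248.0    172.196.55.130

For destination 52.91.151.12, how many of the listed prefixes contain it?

0

No listed prefix contains 52.91.151.12.
Total matching entries: 0.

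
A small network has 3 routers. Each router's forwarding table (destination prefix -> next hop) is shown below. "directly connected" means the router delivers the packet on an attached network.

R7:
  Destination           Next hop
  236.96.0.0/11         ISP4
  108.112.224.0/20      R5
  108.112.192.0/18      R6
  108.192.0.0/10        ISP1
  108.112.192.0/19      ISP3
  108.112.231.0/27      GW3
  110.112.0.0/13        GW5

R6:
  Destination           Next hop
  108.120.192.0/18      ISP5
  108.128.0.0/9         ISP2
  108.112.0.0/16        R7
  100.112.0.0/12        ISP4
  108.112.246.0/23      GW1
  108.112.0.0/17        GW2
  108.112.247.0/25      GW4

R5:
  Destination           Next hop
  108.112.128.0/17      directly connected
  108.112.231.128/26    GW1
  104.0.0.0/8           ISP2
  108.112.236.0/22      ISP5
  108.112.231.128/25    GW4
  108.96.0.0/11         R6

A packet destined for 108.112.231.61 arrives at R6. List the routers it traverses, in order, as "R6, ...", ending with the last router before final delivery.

R6, R7, R5

At R6: longest match for 108.112.231.61 is 108.112.0.0/16 -> R7
At R7: longest match for 108.112.231.61 is 108.112.224.0/20 -> R5
At R5: longest match for 108.112.231.61 is 108.112.128.0/17 -> directly connected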